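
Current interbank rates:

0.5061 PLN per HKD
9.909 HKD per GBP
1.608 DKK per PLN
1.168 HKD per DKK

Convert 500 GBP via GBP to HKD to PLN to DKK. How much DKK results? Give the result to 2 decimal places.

4032.02

500 GBP × 9.909 = 4954.5 HKD
4954.5 HKD × 0.5061 = 2507.47245 PLN
2507.47245 PLN × 1.608 = 4032.0156996 DKK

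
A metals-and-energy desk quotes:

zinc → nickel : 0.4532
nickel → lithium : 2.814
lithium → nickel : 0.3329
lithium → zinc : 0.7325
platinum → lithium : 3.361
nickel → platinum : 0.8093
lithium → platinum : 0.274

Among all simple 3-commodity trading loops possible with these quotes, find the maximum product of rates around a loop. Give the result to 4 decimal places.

lithium→zinc→nickel→lithium: 0.7325 × 0.4532 × 2.814 = 0.93416
lithium→nickel→platinum→lithium: 0.3329 × 0.8093 × 3.361 = 0.90551
Maximum is lithium→zinc→nickel→lithium at 0.9342; no arbitrage — every cycle loses value.

0.9342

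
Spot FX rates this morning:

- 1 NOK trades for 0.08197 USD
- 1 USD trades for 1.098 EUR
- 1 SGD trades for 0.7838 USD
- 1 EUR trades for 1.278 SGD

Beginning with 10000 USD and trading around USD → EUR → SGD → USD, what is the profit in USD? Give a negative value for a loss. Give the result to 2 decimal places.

10000 USD × 1.098 = 10980 EUR
10980 EUR × 1.278 = 14032.44 SGD
14032.44 SGD × 0.7838 = 10998.626472 USD
Net change: 10998.626472 − 10000 = 998.626472 USD

998.63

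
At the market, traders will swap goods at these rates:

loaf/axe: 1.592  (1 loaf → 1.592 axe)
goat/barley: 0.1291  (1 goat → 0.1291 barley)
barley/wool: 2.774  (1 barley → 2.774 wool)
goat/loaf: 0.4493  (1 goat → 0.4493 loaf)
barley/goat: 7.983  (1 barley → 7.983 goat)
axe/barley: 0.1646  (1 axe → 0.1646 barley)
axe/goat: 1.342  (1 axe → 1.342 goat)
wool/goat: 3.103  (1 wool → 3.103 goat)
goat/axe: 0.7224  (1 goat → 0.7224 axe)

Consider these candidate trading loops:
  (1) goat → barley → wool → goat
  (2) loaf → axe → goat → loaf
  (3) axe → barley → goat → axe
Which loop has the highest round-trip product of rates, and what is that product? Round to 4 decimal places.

1.1113

(1) 0.1291 × 2.774 × 3.103 = 1.11126
(2) 1.592 × 1.342 × 0.4493 = 0.95991
(3) 0.1646 × 7.983 × 0.7224 = 0.94923
Highest is cycle (1) at 1.1113 (>1, arbitrage).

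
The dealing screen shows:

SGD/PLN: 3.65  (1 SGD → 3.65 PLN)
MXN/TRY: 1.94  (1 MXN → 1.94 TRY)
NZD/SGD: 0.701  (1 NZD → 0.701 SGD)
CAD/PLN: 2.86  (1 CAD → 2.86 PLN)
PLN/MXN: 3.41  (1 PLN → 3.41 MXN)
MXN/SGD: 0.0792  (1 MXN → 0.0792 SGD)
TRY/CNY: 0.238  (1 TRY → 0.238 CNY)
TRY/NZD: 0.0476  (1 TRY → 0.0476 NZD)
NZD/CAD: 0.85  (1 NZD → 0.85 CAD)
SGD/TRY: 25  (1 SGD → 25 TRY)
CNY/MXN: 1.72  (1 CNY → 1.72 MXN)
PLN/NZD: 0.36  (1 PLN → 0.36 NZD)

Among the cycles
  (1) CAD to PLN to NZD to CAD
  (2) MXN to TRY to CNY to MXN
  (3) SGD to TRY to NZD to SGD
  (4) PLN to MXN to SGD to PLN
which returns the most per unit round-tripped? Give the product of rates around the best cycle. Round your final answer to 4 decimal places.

0.9858

(1) 2.86 × 0.36 × 0.85 = 0.87516
(2) 1.94 × 0.238 × 1.72 = 0.79416
(3) 25 × 0.0476 × 0.701 = 0.83419
(4) 3.41 × 0.0792 × 3.65 = 0.98576
Highest is cycle (4) at 0.9858 (≤1, no arbitrage).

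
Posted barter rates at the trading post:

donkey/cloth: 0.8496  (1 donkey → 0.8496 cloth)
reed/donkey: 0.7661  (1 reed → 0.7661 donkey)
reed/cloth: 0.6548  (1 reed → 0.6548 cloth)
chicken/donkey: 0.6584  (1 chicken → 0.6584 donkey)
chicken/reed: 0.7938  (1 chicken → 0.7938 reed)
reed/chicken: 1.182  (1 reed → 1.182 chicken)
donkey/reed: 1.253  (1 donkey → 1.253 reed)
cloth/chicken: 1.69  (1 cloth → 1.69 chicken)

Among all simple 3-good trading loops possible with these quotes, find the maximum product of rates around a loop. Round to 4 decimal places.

chicken→donkey→reed→chicken: 0.6584 × 1.253 × 1.182 = 0.97512
chicken→donkey→cloth→chicken: 0.6584 × 0.8496 × 1.69 = 0.94535
chicken→reed→cloth→chicken: 0.7938 × 0.6548 × 1.69 = 0.87843
Maximum is chicken→donkey→reed→chicken at 0.9751; no arbitrage — every cycle loses value.

0.9751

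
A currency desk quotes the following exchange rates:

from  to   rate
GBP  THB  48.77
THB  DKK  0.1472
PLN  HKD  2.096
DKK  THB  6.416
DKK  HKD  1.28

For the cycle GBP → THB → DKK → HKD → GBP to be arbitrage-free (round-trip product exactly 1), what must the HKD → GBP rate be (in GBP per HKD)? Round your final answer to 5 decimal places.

0.10883

Known legs of the cycle: 48.77 × 0.1472 × 1.28 = 9.18904832
For no arbitrage the full-cycle product must be 1, so the missing rate is 1 / 9.18904832 ≈ 0.1088252.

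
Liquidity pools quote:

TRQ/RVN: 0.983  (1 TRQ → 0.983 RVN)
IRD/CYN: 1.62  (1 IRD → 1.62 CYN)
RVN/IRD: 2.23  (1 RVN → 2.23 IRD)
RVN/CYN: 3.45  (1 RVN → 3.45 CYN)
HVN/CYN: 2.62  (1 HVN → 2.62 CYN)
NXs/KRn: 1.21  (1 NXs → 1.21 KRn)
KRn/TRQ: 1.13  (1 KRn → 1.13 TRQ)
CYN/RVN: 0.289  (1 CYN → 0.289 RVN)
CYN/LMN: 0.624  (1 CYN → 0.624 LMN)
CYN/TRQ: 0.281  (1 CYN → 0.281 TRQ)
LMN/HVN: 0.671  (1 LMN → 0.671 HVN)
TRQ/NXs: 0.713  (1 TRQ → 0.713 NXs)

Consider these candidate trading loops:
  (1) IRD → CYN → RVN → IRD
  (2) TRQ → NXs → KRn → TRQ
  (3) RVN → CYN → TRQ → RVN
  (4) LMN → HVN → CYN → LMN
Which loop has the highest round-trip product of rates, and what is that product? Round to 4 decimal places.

1.0970

(1) 1.62 × 0.289 × 2.23 = 1.04404
(2) 0.713 × 1.21 × 1.13 = 0.97488
(3) 3.45 × 0.281 × 0.983 = 0.95297
(4) 0.671 × 2.62 × 0.624 = 1.09700
Highest is cycle (4) at 1.0970 (>1, arbitrage).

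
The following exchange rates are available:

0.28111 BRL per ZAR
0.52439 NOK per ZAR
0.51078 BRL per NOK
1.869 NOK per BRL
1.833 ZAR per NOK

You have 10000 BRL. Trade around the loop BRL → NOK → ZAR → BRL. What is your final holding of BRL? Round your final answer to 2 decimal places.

10000 BRL × 1.869 = 18690 NOK
18690 NOK × 1.833 = 34258.77 ZAR
34258.77 ZAR × 0.28111 = 9630.4828347 BRL

9630.48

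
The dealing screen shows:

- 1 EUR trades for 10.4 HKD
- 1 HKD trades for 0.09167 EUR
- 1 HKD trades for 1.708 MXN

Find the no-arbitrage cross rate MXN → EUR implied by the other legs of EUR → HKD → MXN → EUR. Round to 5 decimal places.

0.05630

Known legs of the cycle: 10.4 × 1.708 = 17.7632
For no arbitrage the full-cycle product must be 1, so the missing rate is 1 / 17.7632 ≈ 0.0562962.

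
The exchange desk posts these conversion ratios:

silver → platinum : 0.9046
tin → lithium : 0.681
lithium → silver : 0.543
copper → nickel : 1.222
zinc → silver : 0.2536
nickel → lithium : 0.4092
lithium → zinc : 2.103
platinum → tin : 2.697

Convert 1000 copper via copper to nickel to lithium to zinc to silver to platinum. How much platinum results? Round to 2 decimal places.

241.24

1000 copper × 1.222 = 1222 nickel
1222 nickel × 0.4092 = 500.0424 lithium
500.0424 lithium × 2.103 = 1051.5891672 zinc
1051.5891672 zinc × 0.2536 = 266.68301280192 silver
266.68301280192 silver × 0.9046 = 241.241453380616832 platinum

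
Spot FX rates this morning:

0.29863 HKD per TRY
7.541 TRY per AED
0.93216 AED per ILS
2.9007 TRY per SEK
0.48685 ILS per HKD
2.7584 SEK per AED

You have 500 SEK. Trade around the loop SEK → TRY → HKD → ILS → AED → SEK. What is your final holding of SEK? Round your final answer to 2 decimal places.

542.19

500 SEK × 2.9007 = 1450.35 TRY
1450.35 TRY × 0.29863 = 433.1180205 HKD
433.1180205 HKD × 0.48685 = 210.863508280425 ILS
210.863508280425 ILS × 0.93216 = 196.558527878680968 AED
196.558527878680968 AED × 2.7584 = 542.1870433005535821312 SEK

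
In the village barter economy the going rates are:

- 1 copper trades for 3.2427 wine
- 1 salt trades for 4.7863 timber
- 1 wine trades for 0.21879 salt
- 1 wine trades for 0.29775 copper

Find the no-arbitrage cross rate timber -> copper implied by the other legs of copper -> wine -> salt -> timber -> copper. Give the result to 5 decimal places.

0.29449

Known legs of the cycle: 3.2427 × 0.21879 × 4.7863 = 3.3957378548379
For no arbitrage the full-cycle product must be 1, so the missing rate is 1 / 3.3957378548379 ≈ 0.2944868.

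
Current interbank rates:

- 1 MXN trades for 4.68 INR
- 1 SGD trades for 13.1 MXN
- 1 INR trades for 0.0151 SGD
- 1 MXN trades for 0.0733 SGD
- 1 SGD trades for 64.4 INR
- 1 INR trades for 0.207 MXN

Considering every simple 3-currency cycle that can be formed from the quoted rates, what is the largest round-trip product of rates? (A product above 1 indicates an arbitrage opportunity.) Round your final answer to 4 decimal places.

0.9771

SGD→INR→MXN→SGD: 64.4 × 0.207 × 0.0733 = 0.97715
SGD→MXN→INR→SGD: 13.1 × 4.68 × 0.0151 = 0.92575
Maximum is SGD→INR→MXN→SGD at 0.9771; no arbitrage — every cycle loses value.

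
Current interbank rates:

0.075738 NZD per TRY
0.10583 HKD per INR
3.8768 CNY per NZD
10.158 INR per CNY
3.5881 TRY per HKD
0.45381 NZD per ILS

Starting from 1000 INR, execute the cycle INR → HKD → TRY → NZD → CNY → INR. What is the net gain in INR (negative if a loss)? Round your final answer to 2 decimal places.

132.58

1000 INR × 0.10583 = 105.83 HKD
105.83 HKD × 3.5881 = 379.728623 TRY
379.728623 TRY × 0.075738 = 28.759886448774 NZD
28.759886448774 NZD × 3.8768 = 111.4963277846070432 CNY
111.4963277846070432 CNY × 10.158 = 1132.5796976360383448256 INR
Net change: 1132.5796976360383448256 − 1000 = 132.5796976360383448256 INR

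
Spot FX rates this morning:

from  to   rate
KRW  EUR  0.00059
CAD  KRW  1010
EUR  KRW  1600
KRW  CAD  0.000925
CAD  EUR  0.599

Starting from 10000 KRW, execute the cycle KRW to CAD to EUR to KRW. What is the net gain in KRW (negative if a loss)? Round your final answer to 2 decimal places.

-1134.80

10000 KRW × 0.000925 = 9.25 CAD
9.25 CAD × 0.599 = 5.54075 EUR
5.54075 EUR × 1600 = 8865.2 KRW
Net change: 8865.2 − 10000 = -1134.8 KRW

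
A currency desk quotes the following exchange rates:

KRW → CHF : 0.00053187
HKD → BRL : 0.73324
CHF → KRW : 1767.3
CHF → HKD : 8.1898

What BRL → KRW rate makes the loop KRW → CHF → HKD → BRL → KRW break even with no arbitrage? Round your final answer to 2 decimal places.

313.09

Known legs of the cycle: 0.00053187 × 8.1898 × 0.73324 = 0.00319392666090024
For no arbitrage the full-cycle product must be 1, so the missing rate is 1 / 0.00319392666090024 ≈ 313.0942.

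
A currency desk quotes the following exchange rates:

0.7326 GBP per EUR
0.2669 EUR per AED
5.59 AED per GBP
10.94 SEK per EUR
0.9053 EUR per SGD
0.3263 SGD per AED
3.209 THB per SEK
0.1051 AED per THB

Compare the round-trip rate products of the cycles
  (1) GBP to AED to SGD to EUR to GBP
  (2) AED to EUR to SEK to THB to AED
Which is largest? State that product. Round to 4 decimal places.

(1) 5.59 × 0.3263 × 0.9053 × 0.7326 = 1.20973
(2) 0.2669 × 10.94 × 3.209 × 0.1051 = 0.98478
Highest is cycle (1) at 1.2097 (>1, arbitrage).

1.2097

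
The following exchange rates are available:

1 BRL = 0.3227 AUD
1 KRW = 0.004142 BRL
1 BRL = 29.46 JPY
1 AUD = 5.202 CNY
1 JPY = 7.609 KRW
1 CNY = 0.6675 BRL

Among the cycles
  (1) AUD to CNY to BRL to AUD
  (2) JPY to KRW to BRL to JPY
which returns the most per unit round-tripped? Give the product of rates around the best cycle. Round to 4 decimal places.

(1) 5.202 × 0.6675 × 0.3227 = 1.12052
(2) 7.609 × 0.004142 × 29.46 = 0.92848
Highest is cycle (1) at 1.1205 (>1, arbitrage).

1.1205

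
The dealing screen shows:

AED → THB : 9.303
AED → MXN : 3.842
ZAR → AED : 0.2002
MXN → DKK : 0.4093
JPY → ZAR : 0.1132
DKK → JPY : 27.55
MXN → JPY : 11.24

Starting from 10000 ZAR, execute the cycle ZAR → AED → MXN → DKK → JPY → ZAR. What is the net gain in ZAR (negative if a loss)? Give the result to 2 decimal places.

10000 ZAR × 0.2002 = 2002 AED
2002 AED × 3.842 = 7691.684 MXN
7691.684 MXN × 0.4093 = 3148.2062612 DKK
3148.2062612 DKK × 27.55 = 86733.08249606 JPY
86733.08249606 JPY × 0.1132 = 9818.184938553992 ZAR
Net change: 9818.184938553992 − 10000 = -181.815061446008 ZAR

-181.82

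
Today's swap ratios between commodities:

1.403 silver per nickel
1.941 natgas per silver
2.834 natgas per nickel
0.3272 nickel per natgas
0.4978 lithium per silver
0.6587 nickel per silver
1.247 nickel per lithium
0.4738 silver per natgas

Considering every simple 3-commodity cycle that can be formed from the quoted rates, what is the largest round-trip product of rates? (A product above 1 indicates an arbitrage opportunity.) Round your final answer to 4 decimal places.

0.8910

silver→natgas→nickel→silver: 1.941 × 0.3272 × 1.403 = 0.89104
silver→nickel→natgas→silver: 0.6587 × 2.834 × 0.4738 = 0.88447
silver→lithium→nickel→silver: 0.4978 × 1.247 × 1.403 = 0.87092
Maximum is silver→natgas→nickel→silver at 0.8910; no arbitrage — every cycle loses value.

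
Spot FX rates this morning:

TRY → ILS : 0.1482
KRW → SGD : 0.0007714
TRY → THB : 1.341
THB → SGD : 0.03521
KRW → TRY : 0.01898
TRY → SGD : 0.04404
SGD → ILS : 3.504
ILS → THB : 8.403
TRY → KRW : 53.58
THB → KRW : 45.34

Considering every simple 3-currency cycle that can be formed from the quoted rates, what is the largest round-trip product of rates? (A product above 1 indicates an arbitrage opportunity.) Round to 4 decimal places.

1.1540

THB→KRW→TRY→THB: 45.34 × 0.01898 × 1.341 = 1.15400
THB→SGD→ILS→THB: 0.03521 × 3.504 × 8.403 = 1.03673
Maximum is THB→KRW→TRY→THB at 1.1540; arbitrage exists.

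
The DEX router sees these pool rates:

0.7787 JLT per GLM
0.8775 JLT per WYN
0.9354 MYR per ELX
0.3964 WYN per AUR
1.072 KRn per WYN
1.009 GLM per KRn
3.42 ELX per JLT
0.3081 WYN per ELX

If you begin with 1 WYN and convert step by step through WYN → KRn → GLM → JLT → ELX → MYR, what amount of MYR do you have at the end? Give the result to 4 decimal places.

1 WYN × 1.072 = 1.072 KRn
1.072 KRn × 1.009 = 1.081648 GLM
1.081648 GLM × 0.7787 = 0.8422792976 JLT
0.8422792976 JLT × 3.42 = 2.880595197792 ELX
2.880595197792 ELX × 0.9354 = 2.6945087480146368 MYR

2.6945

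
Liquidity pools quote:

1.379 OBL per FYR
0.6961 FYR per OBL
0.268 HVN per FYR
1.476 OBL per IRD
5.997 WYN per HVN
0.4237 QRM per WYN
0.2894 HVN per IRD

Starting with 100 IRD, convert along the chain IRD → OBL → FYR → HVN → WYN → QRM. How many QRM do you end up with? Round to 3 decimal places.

69.966

100 IRD × 1.476 = 147.6 OBL
147.6 OBL × 0.6961 = 102.74436 FYR
102.74436 FYR × 0.268 = 27.53548848 HVN
27.53548848 HVN × 5.997 = 165.13032441456 WYN
165.13032441456 WYN × 0.4237 = 69.965718454449072 QRM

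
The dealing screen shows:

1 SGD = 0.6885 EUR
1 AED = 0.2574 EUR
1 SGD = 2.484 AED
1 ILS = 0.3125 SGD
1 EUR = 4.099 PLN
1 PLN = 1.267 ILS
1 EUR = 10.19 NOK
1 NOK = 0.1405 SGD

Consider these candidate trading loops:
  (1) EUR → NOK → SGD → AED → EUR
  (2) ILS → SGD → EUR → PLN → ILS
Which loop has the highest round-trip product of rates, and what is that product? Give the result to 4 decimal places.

1.1174

(1) 10.19 × 0.1405 × 2.484 × 0.2574 = 0.91540
(2) 0.3125 × 0.6885 × 4.099 × 1.267 = 1.11740
Highest is cycle (2) at 1.1174 (>1, arbitrage).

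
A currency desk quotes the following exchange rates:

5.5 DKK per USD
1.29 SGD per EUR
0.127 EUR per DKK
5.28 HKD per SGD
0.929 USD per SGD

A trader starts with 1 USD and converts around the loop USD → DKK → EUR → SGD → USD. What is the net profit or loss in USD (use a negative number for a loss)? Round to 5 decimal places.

1 USD × 5.5 = 5.5 DKK
5.5 DKK × 0.127 = 0.6985 EUR
0.6985 EUR × 1.29 = 0.901065 SGD
0.901065 SGD × 0.929 = 0.837089385 USD
Net change: 0.837089385 − 1 = -0.162910615 USD

-0.16291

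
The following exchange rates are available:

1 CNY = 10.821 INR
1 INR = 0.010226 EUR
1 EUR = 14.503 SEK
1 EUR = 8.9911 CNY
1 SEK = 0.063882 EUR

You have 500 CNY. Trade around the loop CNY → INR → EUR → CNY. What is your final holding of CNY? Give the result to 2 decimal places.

500 CNY × 10.821 = 5410.5 INR
5410.5 INR × 0.010226 = 55.327773 EUR
55.327773 EUR × 8.9911 = 497.4575398203 CNY

497.46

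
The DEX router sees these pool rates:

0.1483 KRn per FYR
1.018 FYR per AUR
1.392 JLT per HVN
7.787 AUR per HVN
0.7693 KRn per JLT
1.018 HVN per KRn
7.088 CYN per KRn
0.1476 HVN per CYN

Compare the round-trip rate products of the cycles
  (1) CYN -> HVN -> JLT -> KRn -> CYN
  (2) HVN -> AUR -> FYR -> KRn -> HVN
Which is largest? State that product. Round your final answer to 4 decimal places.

1.1968

(1) 0.1476 × 1.392 × 0.7693 × 7.088 = 1.12033
(2) 7.787 × 1.018 × 0.1483 × 1.018 = 1.19676
Highest is cycle (2) at 1.1968 (>1, arbitrage).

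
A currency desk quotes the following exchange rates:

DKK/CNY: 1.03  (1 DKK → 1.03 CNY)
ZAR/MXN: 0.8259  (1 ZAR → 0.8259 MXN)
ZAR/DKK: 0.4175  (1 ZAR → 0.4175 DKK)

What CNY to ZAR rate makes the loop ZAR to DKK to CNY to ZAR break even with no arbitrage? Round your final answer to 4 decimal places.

Known legs of the cycle: 0.4175 × 1.03 = 0.430025
For no arbitrage the full-cycle product must be 1, so the missing rate is 1 / 0.430025 ≈ 2.325446.

2.3254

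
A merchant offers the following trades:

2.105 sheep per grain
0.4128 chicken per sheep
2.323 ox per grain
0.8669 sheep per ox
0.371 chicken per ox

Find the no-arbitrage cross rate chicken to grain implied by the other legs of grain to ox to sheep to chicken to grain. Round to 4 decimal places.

Known legs of the cycle: 2.323 × 0.8669 × 0.4128 = 0.83130023136
For no arbitrage the full-cycle product must be 1, so the missing rate is 1 / 0.83130023136 ≈ 1.202935.

1.2029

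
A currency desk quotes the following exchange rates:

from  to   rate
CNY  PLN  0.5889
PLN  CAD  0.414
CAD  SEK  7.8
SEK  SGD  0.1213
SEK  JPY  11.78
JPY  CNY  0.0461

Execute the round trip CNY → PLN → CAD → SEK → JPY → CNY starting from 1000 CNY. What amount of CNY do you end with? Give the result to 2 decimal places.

1000 CNY × 0.5889 = 588.9 PLN
588.9 PLN × 0.414 = 243.8046 CAD
243.8046 CAD × 7.8 = 1901.67588 SEK
1901.67588 SEK × 11.78 = 22401.7418664 JPY
22401.7418664 JPY × 0.0461 = 1032.72030004104 CNY

1032.72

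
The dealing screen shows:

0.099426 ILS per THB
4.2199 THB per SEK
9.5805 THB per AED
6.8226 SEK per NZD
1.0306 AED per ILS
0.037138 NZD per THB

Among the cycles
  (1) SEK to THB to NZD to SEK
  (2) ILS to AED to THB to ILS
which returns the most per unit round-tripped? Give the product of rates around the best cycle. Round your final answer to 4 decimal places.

1.0692

(1) 4.2199 × 0.037138 × 6.8226 = 1.06923
(2) 1.0306 × 9.5805 × 0.099426 = 0.98170
Highest is cycle (1) at 1.0692 (>1, arbitrage).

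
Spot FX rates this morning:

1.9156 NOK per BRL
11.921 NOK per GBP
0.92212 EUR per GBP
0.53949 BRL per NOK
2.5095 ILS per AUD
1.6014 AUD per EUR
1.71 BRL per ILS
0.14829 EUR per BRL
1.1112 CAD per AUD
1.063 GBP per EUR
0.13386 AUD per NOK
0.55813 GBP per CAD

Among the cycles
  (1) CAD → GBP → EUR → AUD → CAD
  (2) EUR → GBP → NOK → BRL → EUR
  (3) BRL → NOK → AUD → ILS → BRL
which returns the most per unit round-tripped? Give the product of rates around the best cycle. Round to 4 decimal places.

1.1004

(1) 0.55813 × 0.92212 × 1.6014 × 1.1112 = 0.91583
(2) 1.063 × 11.921 × 0.53949 × 0.14829 = 1.01377
(3) 1.9156 × 0.13386 × 2.5095 × 1.71 = 1.10037
Highest is cycle (3) at 1.1004 (>1, arbitrage).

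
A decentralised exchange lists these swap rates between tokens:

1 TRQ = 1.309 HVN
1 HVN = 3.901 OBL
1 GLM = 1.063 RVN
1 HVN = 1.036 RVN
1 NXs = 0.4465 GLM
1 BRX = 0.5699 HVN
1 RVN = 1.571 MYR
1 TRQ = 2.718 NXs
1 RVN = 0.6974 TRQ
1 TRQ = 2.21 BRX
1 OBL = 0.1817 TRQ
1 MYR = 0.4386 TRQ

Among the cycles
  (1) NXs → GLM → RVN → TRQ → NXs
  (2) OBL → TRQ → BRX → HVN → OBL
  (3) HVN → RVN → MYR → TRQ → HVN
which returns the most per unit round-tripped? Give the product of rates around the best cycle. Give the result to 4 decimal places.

(1) 0.4465 × 1.063 × 0.6974 × 2.718 = 0.89968
(2) 0.1817 × 2.21 × 0.5699 × 3.901 = 0.89273
(3) 1.036 × 1.571 × 0.4386 × 1.309 = 0.93442
Highest is cycle (3) at 0.9344 (≤1, no arbitrage).

0.9344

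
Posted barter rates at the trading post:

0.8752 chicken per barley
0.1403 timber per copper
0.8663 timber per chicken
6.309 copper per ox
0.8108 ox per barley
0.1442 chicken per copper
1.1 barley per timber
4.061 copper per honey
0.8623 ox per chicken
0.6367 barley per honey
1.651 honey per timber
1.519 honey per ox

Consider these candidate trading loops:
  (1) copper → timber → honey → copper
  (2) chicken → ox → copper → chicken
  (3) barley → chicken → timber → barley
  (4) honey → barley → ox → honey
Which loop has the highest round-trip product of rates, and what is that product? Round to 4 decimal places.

(1) 0.1403 × 1.651 × 4.061 = 0.94067
(2) 0.8623 × 6.309 × 0.1442 = 0.78448
(3) 0.8752 × 0.8663 × 1.1 = 0.83400
(4) 0.6367 × 0.8108 × 1.519 = 0.78416
Highest is cycle (1) at 0.9407 (≤1, no arbitrage).

0.9407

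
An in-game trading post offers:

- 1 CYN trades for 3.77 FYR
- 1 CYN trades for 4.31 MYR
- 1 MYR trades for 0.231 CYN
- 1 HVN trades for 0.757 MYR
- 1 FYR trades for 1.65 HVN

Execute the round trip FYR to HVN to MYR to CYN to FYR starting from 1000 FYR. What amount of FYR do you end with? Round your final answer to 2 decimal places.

1087.76

1000 FYR × 1.65 = 1650 HVN
1650 HVN × 0.757 = 1249.05 MYR
1249.05 MYR × 0.231 = 288.53055 CYN
288.53055 CYN × 3.77 = 1087.7601735 FYR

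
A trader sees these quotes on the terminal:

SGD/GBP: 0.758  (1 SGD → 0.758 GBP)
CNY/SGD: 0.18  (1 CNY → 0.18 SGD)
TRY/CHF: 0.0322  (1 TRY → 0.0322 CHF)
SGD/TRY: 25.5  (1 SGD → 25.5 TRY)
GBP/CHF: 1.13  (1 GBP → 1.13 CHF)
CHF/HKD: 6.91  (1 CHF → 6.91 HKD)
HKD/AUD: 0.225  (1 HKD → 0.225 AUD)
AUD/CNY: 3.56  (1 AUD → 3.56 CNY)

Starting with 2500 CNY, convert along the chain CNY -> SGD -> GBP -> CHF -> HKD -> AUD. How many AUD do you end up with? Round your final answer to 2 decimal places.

599.27

2500 CNY × 0.18 = 450 SGD
450 SGD × 0.758 = 341.1 GBP
341.1 GBP × 1.13 = 385.443 CHF
385.443 CHF × 6.91 = 2663.41113 HKD
2663.41113 HKD × 0.225 = 599.26750425 AUD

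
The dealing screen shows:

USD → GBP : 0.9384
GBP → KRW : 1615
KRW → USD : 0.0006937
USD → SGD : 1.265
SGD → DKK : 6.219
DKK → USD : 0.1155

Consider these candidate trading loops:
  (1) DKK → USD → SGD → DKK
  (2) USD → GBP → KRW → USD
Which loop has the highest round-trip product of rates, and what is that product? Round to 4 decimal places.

1.0513

(1) 0.1155 × 1.265 × 6.219 = 0.90864
(2) 0.9384 × 1615 × 0.0006937 = 1.05131
Highest is cycle (2) at 1.0513 (>1, arbitrage).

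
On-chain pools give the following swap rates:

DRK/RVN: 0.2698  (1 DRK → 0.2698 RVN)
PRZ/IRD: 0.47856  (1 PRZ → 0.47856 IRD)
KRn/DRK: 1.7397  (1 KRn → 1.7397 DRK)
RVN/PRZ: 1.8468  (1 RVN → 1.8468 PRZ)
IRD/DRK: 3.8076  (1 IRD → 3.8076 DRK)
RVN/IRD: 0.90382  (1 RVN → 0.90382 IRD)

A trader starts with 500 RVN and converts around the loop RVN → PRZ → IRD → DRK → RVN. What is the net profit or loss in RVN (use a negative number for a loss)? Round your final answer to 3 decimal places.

500 RVN × 1.8468 = 923.4 PRZ
923.4 PRZ × 0.47856 = 441.902304 IRD
441.902304 IRD × 3.8076 = 1682.5872127104 DRK
1682.5872127104 DRK × 0.2698 = 453.96202998926592 RVN
Net change: 453.96202998926592 − 500 = -46.03797001073408 RVN

-46.038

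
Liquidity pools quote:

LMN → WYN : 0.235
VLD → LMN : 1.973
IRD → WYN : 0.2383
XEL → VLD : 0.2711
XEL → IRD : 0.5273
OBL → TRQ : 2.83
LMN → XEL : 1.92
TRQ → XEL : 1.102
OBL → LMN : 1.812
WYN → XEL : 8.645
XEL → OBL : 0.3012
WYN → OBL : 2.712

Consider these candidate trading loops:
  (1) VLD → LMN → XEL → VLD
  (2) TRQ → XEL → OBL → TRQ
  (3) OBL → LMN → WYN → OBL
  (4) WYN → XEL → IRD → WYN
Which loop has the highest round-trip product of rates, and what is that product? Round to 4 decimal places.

1.1548

(1) 1.973 × 1.92 × 0.2711 = 1.02697
(2) 1.102 × 0.3012 × 2.83 = 0.93934
(3) 1.812 × 0.235 × 2.712 = 1.15482
(4) 8.645 × 0.5273 × 0.2383 = 1.08629
Highest is cycle (3) at 1.1548 (>1, arbitrage).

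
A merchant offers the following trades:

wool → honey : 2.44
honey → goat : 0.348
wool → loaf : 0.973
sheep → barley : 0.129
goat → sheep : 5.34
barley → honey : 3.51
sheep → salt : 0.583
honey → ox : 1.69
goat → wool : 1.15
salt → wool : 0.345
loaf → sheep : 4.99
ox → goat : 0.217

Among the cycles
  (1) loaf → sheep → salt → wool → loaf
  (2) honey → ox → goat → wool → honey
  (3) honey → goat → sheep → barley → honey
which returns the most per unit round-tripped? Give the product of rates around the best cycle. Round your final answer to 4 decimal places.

1.0290

(1) 4.99 × 0.583 × 0.345 × 0.973 = 0.97656
(2) 1.69 × 0.217 × 1.15 × 2.44 = 1.02904
(3) 0.348 × 5.34 × 0.129 × 3.51 = 0.84143
Highest is cycle (2) at 1.0290 (>1, arbitrage).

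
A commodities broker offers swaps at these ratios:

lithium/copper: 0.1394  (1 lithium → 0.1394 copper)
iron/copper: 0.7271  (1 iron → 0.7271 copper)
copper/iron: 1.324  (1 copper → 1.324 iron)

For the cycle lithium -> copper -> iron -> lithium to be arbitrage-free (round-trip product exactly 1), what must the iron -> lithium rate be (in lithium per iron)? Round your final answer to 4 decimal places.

5.4181

Known legs of the cycle: 0.1394 × 1.324 = 0.1845656
For no arbitrage the full-cycle product must be 1, so the missing rate is 1 / 0.1845656 ≈ 5.418128.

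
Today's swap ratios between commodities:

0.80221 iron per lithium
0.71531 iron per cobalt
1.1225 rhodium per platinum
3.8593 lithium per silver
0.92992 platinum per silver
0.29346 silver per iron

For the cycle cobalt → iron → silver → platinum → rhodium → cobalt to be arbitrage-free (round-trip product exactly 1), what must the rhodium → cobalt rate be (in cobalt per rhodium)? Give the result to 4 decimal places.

Known legs of the cycle: 0.71531 × 0.29346 × 0.92992 × 1.1225 = 0.21911653302339552
For no arbitrage the full-cycle product must be 1, so the missing rate is 1 / 0.21911653302339552 ≈ 4.563782.

4.5638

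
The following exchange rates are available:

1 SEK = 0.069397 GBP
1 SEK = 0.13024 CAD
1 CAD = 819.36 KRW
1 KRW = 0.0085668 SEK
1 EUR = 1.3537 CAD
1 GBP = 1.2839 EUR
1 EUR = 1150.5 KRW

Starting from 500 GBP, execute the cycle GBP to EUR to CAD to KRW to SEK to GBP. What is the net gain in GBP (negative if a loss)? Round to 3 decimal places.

500 GBP × 1.2839 = 641.95 EUR
641.95 EUR × 1.3537 = 869.007715 CAD
869.007715 CAD × 819.36 = 712030.1613624 KRW
712030.1613624 KRW × 0.0085668 = 6099.81998635940832 SEK
6099.81998635940832 SEK × 0.069397 = 423.30920759338385918304 GBP
Net change: 423.30920759338385918304 − 500 = -76.69079240661614081696 GBP

-76.691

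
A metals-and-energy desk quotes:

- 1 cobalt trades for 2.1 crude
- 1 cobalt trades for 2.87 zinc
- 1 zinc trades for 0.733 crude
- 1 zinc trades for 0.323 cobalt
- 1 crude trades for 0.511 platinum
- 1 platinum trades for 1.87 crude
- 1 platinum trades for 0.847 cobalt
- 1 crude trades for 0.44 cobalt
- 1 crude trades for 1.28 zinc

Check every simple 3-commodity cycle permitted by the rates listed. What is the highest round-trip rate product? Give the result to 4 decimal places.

0.9256

crude→cobalt→zinc→crude: 0.44 × 2.87 × 0.733 = 0.92563
platinum→cobalt→crude→platinum: 0.847 × 2.1 × 0.511 = 0.90892
crude→zinc→cobalt→crude: 1.28 × 0.323 × 2.1 = 0.86822
Maximum is crude→cobalt→zinc→crude at 0.9256; no arbitrage — every cycle loses value.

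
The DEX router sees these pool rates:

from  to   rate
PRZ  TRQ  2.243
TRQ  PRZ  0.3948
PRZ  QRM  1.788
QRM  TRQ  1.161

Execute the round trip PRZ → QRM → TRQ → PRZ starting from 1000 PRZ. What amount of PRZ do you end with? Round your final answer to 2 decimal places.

819.55

1000 PRZ × 1.788 = 1788 QRM
1788 QRM × 1.161 = 2075.868 TRQ
2075.868 TRQ × 0.3948 = 819.5526864 PRZ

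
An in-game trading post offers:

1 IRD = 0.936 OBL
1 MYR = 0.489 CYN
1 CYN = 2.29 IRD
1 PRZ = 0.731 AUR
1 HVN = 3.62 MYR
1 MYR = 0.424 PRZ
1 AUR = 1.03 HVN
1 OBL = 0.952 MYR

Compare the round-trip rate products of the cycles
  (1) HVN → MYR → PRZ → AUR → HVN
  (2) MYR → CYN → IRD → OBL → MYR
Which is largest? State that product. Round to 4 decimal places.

1.1557

(1) 3.62 × 0.424 × 0.731 × 1.03 = 1.15566
(2) 0.489 × 2.29 × 0.936 × 0.952 = 0.99783
Highest is cycle (1) at 1.1557 (>1, arbitrage).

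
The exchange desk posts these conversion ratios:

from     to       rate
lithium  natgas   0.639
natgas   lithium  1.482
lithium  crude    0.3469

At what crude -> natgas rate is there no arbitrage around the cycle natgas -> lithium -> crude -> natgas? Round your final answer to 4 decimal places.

1.9451

Known legs of the cycle: 1.482 × 0.3469 = 0.5141058
For no arbitrage the full-cycle product must be 1, so the missing rate is 1 / 0.5141058 ≈ 1.945125.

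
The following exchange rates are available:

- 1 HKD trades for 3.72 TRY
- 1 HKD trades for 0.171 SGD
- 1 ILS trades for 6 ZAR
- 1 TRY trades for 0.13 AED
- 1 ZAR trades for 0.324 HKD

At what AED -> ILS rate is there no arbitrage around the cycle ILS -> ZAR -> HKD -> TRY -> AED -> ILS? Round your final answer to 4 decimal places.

1.0637

Known legs of the cycle: 6 × 0.324 × 3.72 × 0.13 = 0.9401184
For no arbitrage the full-cycle product must be 1, so the missing rate is 1 / 0.9401184 ≈ 1.063696.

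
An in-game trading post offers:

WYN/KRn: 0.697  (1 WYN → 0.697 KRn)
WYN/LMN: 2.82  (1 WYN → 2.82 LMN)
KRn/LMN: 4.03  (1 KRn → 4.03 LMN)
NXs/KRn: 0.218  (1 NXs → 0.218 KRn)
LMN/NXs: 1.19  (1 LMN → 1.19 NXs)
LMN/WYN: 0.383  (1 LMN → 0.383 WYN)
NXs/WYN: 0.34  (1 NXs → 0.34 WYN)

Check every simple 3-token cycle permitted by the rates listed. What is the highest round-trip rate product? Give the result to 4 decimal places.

1.1410

WYN→LMN→NXs→WYN: 2.82 × 1.19 × 0.34 = 1.14097
WYN→KRn→LMN→WYN: 0.697 × 4.03 × 0.383 = 1.07581
LMN→NXs→KRn→LMN: 1.19 × 0.218 × 4.03 = 1.04546
Maximum is WYN→LMN→NXs→WYN at 1.1410; arbitrage exists.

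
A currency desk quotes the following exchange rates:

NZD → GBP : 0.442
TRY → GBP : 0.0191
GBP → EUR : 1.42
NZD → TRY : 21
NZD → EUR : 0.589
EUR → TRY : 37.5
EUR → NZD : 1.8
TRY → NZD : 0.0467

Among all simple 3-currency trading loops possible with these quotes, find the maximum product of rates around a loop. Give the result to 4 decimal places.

1.1298

GBP→EUR→NZD→GBP: 1.42 × 1.8 × 0.442 = 1.12975
NZD→EUR→TRY→NZD: 0.589 × 37.5 × 0.0467 = 1.03149
GBP→EUR→TRY→GBP: 1.42 × 37.5 × 0.0191 = 1.01708
Maximum is GBP→EUR→NZD→GBP at 1.1298; arbitrage exists.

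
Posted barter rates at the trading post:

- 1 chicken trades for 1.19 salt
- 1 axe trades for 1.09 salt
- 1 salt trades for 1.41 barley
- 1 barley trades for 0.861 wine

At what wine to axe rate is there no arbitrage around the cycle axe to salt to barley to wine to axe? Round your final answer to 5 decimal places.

Known legs of the cycle: 1.09 × 1.41 × 0.861 = 1.3232709
For no arbitrage the full-cycle product must be 1, so the missing rate is 1 / 1.3232709 ≈ 0.7557032.

0.75570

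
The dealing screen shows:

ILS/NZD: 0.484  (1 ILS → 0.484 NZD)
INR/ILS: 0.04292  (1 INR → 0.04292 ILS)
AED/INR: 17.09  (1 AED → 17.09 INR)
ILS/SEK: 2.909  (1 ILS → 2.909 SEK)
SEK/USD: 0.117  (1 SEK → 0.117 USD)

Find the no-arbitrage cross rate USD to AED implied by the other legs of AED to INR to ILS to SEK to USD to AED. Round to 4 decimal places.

Known legs of the cycle: 17.09 × 0.04292 × 2.909 × 0.117 = 0.2496498784884
For no arbitrage the full-cycle product must be 1, so the missing rate is 1 / 0.2496498784884 ≈ 4.005610.

4.0056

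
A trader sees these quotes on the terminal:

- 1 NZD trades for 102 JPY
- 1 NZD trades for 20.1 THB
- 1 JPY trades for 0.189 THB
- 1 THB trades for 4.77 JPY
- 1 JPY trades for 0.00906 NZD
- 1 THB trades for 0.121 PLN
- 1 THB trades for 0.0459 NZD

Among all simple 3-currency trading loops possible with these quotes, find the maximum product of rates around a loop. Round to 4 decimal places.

0.8849

JPY→THB→NZD→JPY: 0.189 × 0.0459 × 102 = 0.88486
JPY→NZD→THB→JPY: 0.00906 × 20.1 × 4.77 = 0.86865
Maximum is JPY→THB→NZD→JPY at 0.8849; no arbitrage — every cycle loses value.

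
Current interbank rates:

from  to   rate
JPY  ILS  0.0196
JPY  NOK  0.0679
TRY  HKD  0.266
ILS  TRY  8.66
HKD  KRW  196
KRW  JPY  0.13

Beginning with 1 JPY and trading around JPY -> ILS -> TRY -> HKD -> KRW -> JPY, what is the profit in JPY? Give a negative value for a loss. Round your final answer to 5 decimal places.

1 JPY × 0.0196 = 0.0196 ILS
0.0196 ILS × 8.66 = 0.169736 TRY
0.169736 TRY × 0.266 = 0.045149776 HKD
0.045149776 HKD × 196 = 8.849356096 KRW
8.849356096 KRW × 0.13 = 1.15041629248 JPY
Net change: 1.15041629248 − 1 = 0.15041629248 JPY

0.15042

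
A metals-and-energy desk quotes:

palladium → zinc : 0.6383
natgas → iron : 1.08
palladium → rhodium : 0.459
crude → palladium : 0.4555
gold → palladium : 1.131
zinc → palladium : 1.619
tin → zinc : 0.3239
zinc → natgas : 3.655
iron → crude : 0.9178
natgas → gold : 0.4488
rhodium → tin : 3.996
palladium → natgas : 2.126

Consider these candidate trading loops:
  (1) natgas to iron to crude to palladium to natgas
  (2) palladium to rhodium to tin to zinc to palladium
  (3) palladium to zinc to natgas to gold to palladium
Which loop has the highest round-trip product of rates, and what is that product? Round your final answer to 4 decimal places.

1.1842

(1) 1.08 × 0.9178 × 0.4555 × 2.126 = 0.95989
(2) 0.459 × 3.996 × 0.3239 × 1.619 = 0.96182
(3) 0.6383 × 3.655 × 0.4488 × 1.131 = 1.18421
Highest is cycle (3) at 1.1842 (>1, arbitrage).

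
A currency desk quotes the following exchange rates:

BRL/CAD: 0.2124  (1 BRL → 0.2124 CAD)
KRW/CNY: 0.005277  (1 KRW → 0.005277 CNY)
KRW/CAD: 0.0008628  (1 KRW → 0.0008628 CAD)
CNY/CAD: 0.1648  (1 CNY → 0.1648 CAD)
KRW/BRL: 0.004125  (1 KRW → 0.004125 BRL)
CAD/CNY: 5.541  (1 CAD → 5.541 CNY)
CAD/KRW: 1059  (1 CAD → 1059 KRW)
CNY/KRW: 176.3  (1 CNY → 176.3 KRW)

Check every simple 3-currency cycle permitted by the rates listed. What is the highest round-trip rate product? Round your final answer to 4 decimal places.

BRL→CAD→KRW→BRL: 0.2124 × 1059 × 0.004125 = 0.92784
CNY→CAD→KRW→CNY: 0.1648 × 1059 × 0.005277 = 0.92096
CNY→KRW→CAD→CNY: 176.3 × 0.0008628 × 5.541 = 0.84285
Maximum is BRL→CAD→KRW→BRL at 0.9278; no arbitrage — every cycle loses value.

0.9278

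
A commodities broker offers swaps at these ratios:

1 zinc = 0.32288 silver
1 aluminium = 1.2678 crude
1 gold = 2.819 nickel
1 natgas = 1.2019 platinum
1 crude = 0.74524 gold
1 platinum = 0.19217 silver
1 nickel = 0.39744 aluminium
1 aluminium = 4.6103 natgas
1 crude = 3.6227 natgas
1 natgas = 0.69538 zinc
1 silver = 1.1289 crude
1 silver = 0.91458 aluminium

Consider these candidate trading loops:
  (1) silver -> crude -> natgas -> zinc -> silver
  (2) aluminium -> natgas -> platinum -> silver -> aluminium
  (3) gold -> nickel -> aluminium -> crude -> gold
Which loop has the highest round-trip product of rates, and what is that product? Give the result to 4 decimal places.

1.0586

(1) 1.1289 × 3.6227 × 0.69538 × 0.32288 = 0.91823
(2) 4.6103 × 1.2019 × 0.19217 × 0.91458 = 0.97388
(3) 2.819 × 0.39744 × 1.2678 × 0.74524 = 1.05856
Highest is cycle (3) at 1.0586 (>1, arbitrage).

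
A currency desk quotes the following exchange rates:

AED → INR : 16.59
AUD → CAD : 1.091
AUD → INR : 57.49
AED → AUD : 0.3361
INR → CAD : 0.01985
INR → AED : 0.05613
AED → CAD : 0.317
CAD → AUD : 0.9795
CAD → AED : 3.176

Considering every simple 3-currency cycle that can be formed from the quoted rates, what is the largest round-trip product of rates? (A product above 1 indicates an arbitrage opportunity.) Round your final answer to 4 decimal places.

1.1646

AUD→CAD→AED→AUD: 1.091 × 3.176 × 0.3361 = 1.16459
AUD→INR→CAD→AUD: 57.49 × 0.01985 × 0.9795 = 1.11778
AUD→INR→AED→AUD: 57.49 × 0.05613 × 0.3361 = 1.08457
CAD→AED→INR→CAD: 3.176 × 16.59 × 0.01985 = 1.04589
Maximum is AUD→CAD→AED→AUD at 1.1646; arbitrage exists.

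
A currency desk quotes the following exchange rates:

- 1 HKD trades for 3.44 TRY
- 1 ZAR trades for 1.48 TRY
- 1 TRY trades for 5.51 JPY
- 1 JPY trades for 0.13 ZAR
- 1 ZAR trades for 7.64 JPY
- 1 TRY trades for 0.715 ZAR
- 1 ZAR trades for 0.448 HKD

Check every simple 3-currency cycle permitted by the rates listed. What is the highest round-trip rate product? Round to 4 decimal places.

HKD→TRY→ZAR→HKD: 3.44 × 0.715 × 0.448 = 1.10190
ZAR→TRY→JPY→ZAR: 1.48 × 5.51 × 0.13 = 1.06012
Maximum is HKD→TRY→ZAR→HKD at 1.1019; arbitrage exists.

1.1019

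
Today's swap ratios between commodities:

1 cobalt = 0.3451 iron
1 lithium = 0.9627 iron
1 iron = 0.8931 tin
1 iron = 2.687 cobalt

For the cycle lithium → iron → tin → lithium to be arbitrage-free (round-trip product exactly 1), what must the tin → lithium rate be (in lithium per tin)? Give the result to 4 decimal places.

1.1631

Known legs of the cycle: 0.9627 × 0.8931 = 0.85978737
For no arbitrage the full-cycle product must be 1, so the missing rate is 1 / 0.85978737 ≈ 1.163078.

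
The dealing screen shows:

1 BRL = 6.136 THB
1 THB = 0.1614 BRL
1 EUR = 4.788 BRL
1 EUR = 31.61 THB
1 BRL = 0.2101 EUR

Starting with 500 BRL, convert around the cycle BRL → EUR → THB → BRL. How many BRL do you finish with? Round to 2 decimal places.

535.95

500 BRL × 0.2101 = 105.05 EUR
105.05 EUR × 31.61 = 3320.6305 THB
3320.6305 THB × 0.1614 = 535.9497627 BRL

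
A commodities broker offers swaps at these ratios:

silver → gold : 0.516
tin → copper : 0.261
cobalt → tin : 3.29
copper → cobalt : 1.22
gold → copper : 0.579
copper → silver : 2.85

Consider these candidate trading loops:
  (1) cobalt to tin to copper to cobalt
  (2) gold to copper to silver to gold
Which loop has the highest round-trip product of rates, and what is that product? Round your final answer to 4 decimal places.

1.0476

(1) 3.29 × 0.261 × 1.22 = 1.04760
(2) 0.579 × 2.85 × 0.516 = 0.85148
Highest is cycle (1) at 1.0476 (>1, arbitrage).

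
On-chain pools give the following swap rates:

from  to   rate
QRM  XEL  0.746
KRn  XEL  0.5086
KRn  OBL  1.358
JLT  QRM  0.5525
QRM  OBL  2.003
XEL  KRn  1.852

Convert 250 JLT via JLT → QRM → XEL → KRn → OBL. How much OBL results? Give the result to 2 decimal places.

259.15

250 JLT × 0.5525 = 138.125 QRM
138.125 QRM × 0.746 = 103.04125 XEL
103.04125 XEL × 1.852 = 190.832395 KRn
190.832395 KRn × 1.358 = 259.15039241 OBL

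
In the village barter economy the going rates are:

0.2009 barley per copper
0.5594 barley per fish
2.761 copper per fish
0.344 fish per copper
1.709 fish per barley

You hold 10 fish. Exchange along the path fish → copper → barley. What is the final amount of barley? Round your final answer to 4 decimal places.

5.5468

10 fish × 2.761 = 27.61 copper
27.61 copper × 0.2009 = 5.546849 barley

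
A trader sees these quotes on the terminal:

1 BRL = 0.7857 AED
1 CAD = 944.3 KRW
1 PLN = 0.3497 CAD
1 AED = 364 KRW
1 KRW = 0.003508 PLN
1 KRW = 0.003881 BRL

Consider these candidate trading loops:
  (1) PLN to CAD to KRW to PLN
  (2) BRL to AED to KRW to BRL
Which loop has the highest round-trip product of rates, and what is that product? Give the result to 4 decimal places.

(1) 0.3497 × 944.3 × 0.003508 = 1.15842
(2) 0.7857 × 364 × 0.003881 = 1.10995
Highest is cycle (1) at 1.1584 (>1, arbitrage).

1.1584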